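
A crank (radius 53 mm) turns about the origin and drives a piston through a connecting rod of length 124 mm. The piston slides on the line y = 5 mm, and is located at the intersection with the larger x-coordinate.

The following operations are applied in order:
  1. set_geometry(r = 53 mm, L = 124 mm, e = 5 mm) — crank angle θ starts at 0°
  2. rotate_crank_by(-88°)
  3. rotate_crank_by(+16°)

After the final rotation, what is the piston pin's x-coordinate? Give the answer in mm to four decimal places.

127.3111

set_geometry: r = 53 mm, L = 124 mm, e = 5 mm; θ ← 0°
rotate_crank_by(-88°): θ ← 0° -88° = -88°
rotate_crank_by(+16°): θ ← -88° +16° = -72°
crank pin P = (r cos θ, r sin θ) = (16.377901, -50.405995)
h = r sin θ − e = -50.405995 − 5 = -55.405995
x = r cos θ + √(L² − h²) = 16.377901 + √(15376.0 − 3069.8243) = 16.377901 + 110.933204 = 127.311104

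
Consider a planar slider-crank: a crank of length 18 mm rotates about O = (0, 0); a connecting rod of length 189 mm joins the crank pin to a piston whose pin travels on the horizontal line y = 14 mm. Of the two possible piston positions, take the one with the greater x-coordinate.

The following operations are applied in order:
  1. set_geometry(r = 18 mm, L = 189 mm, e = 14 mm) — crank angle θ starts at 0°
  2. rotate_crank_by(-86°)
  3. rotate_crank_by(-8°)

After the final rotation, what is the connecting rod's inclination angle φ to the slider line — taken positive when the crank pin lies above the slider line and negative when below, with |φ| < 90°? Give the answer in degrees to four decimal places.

-9.7343

set_geometry: r = 18 mm, L = 189 mm, e = 14 mm; θ ← 0°
rotate_crank_by(-86°): θ ← 0° -86° = -86°
rotate_crank_by(-8°): θ ← -86° -8° = -94°
crank pin P = (r cos θ, r sin θ) = (-1.255617, -17.956153)
h = r sin θ − e = -17.956153 − 14 = -31.956153
sin φ = h / L = -31.956153 / 189 = -0.16908017
φ = arcsin(-0.16908017) = -9.734343°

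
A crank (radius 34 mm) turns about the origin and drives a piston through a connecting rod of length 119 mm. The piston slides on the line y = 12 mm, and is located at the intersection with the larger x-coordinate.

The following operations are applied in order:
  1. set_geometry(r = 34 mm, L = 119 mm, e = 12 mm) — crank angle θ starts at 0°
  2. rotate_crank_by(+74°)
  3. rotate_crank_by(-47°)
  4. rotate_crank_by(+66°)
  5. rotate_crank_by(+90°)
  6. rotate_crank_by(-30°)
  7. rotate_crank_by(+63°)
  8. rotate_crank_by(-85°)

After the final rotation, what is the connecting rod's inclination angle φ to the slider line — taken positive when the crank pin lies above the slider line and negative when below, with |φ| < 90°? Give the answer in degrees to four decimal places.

set_geometry: r = 34 mm, L = 119 mm, e = 12 mm; θ ← 0°
rotate_crank_by(+74°): θ ← 0° +74° = 74°
rotate_crank_by(-47°): θ ← 74° -47° = 27°
rotate_crank_by(+66°): θ ← 27° +66° = 93°
rotate_crank_by(+90°): θ ← 93° +90° = 183°
rotate_crank_by(-30°): θ ← 183° -30° = 153°
rotate_crank_by(+63°): θ ← 153° +63° = 216°
rotate_crank_by(-85°): θ ← 216° -85° = 131°
crank pin P = (r cos θ, r sin θ) = (-22.306007, 25.660126)
h = r sin θ − e = 25.660126 − 12 = 13.660126
sin φ = h / L = 13.660126 / 119 = 0.11479097
φ = arcsin(0.11479097) = 6.591569°

6.5916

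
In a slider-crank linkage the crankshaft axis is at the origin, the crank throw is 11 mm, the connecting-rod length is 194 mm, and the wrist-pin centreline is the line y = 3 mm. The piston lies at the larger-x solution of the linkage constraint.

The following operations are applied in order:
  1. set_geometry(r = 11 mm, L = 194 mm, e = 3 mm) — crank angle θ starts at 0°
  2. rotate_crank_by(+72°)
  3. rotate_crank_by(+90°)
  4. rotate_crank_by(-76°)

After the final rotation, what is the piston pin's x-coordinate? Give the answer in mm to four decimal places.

set_geometry: r = 11 mm, L = 194 mm, e = 3 mm; θ ← 0°
rotate_crank_by(+72°): θ ← 0° +72° = 72°
rotate_crank_by(+90°): θ ← 72° +90° = 162°
rotate_crank_by(-76°): θ ← 162° -76° = 86°
crank pin P = (r cos θ, r sin θ) = (0.767321, 10.973205)
h = r sin θ − e = 10.973205 − 3 = 7.973205
x = r cos θ + √(L² − h²) = 0.767321 + √(37636.0 − 63.5720) = 0.767321 + 193.836085 = 194.603407

194.6034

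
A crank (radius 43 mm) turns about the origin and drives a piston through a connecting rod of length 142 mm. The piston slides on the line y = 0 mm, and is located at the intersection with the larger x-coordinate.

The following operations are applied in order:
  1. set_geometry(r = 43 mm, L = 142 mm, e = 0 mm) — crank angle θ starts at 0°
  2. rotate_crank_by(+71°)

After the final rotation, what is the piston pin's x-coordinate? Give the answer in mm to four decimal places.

set_geometry: r = 43 mm, L = 142 mm, e = 0 mm; θ ← 0°
rotate_crank_by(+71°): θ ← 0° +71° = 71°
crank pin P = (r cos θ, r sin θ) = (13.999431, 40.657299)
h = r sin θ − e = 40.657299 − 0 = 40.657299
x = r cos θ + √(L² − h²) = 13.999431 + √(20164.0 − 1653.0159) = 13.999431 + 136.055077 = 150.054508

150.0545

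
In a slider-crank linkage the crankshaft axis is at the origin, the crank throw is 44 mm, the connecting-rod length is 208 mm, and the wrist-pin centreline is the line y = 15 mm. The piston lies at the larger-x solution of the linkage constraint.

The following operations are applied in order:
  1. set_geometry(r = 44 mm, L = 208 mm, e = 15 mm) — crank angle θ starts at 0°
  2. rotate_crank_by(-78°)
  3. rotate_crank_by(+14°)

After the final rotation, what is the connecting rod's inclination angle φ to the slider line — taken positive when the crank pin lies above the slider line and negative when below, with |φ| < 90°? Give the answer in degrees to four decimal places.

-15.2033

set_geometry: r = 44 mm, L = 208 mm, e = 15 mm; θ ← 0°
rotate_crank_by(-78°): θ ← 0° -78° = -78°
rotate_crank_by(+14°): θ ← -78° +14° = -64°
crank pin P = (r cos θ, r sin θ) = (19.288330, -39.546938)
h = r sin θ − e = -39.546938 − 15 = -54.546938
sin φ = h / L = -54.546938 / 208 = -0.26224489
φ = arcsin(-0.26224489) = -15.203308°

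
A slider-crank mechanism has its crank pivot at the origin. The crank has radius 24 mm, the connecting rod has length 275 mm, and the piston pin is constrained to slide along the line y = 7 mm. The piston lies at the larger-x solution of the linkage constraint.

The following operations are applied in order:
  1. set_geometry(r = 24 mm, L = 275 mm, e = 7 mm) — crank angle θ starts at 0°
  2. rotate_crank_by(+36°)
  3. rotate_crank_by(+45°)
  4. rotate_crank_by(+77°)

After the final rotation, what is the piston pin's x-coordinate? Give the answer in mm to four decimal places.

252.7404

set_geometry: r = 24 mm, L = 275 mm, e = 7 mm; θ ← 0°
rotate_crank_by(+36°): θ ← 0° +36° = 36°
rotate_crank_by(+45°): θ ← 36° +45° = 81°
rotate_crank_by(+77°): θ ← 81° +77° = 158°
crank pin P = (r cos θ, r sin θ) = (-22.252413, 8.990558)
h = r sin θ − e = 8.990558 − 7 = 1.990558
x = r cos θ + √(L² − h²) = -22.252413 + √(75625.0 − 3.9623) = -22.252413 + 274.992796 = 252.740383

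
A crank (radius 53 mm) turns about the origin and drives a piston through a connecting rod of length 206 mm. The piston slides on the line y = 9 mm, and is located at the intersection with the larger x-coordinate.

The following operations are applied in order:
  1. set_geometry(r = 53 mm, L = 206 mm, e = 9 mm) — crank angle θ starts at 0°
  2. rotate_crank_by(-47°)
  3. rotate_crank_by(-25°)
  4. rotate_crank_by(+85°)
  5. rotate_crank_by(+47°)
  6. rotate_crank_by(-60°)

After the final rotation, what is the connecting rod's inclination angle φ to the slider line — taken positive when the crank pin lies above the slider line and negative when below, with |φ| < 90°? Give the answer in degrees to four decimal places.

-2.5040

set_geometry: r = 53 mm, L = 206 mm, e = 9 mm; θ ← 0°
rotate_crank_by(-47°): θ ← 0° -47° = -47°
rotate_crank_by(-25°): θ ← -47° -25° = -72°
rotate_crank_by(+85°): θ ← -72° +85° = 13°
rotate_crank_by(+47°): θ ← 13° +47° = 60°
rotate_crank_by(-60°): θ ← 60° -60° = 0°
crank pin P = (r cos θ, r sin θ) = (53.000000, 0.000000)
h = r sin θ − e = 0.000000 − 9 = -9.000000
sin φ = h / L = -9.000000 / 206 = -0.04368932
φ = arcsin(-0.04368932) = -2.504011°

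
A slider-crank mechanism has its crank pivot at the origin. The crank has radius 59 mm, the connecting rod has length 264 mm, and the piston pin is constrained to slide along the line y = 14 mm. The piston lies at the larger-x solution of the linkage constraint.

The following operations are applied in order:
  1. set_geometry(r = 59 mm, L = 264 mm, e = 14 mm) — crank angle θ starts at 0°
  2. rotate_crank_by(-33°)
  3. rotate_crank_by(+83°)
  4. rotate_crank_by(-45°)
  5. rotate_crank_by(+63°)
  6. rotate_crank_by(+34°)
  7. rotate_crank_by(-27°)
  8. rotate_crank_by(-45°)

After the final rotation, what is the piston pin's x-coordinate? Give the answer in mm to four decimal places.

set_geometry: r = 59 mm, L = 264 mm, e = 14 mm; θ ← 0°
rotate_crank_by(-33°): θ ← 0° -33° = -33°
rotate_crank_by(+83°): θ ← -33° +83° = 50°
rotate_crank_by(-45°): θ ← 50° -45° = 5°
rotate_crank_by(+63°): θ ← 5° +63° = 68°
rotate_crank_by(+34°): θ ← 68° +34° = 102°
rotate_crank_by(-27°): θ ← 102° -27° = 75°
rotate_crank_by(-45°): θ ← 75° -45° = 30°
crank pin P = (r cos θ, r sin θ) = (51.095499, 29.500000)
h = r sin θ − e = 29.500000 − 14 = 15.500000
x = r cos θ + √(L² − h²) = 51.095499 + √(69696.0 − 240.2500) = 51.095499 + 263.544588 = 314.640087

314.6401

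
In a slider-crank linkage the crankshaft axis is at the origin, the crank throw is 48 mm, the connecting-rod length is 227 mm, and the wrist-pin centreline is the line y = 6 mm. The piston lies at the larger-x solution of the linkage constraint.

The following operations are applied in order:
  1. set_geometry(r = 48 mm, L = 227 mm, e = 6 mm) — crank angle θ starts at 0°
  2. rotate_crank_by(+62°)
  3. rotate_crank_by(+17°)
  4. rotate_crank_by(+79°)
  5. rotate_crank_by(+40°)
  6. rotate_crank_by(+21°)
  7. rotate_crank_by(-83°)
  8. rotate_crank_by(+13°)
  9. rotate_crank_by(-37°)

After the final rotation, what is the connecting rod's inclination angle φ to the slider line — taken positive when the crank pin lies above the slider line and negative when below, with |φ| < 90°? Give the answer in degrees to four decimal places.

9.7660

set_geometry: r = 48 mm, L = 227 mm, e = 6 mm; θ ← 0°
rotate_crank_by(+62°): θ ← 0° +62° = 62°
rotate_crank_by(+17°): θ ← 62° +17° = 79°
rotate_crank_by(+79°): θ ← 79° +79° = 158°
rotate_crank_by(+40°): θ ← 158° +40° = 198°
rotate_crank_by(+21°): θ ← 198° +21° = 219°
rotate_crank_by(-83°): θ ← 219° -83° = 136°
rotate_crank_by(+13°): θ ← 136° +13° = 149°
rotate_crank_by(-37°): θ ← 149° -37° = 112°
crank pin P = (r cos θ, r sin θ) = (-17.981116, 44.504825)
h = r sin θ − e = 44.504825 − 6 = 38.504825
sin φ = h / L = 38.504825 / 227 = 0.16962478
φ = arcsin(0.16962478) = 9.766004°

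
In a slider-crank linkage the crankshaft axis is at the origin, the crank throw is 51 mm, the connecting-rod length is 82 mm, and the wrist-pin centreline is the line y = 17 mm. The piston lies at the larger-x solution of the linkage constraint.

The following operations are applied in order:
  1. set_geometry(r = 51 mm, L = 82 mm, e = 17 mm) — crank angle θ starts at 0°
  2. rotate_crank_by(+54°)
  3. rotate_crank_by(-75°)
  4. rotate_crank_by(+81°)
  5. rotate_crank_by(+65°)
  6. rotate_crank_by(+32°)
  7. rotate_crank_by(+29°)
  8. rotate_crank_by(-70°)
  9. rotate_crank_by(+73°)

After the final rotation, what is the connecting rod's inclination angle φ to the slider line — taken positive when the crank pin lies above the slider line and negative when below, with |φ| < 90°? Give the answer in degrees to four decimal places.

-17.7348

set_geometry: r = 51 mm, L = 82 mm, e = 17 mm; θ ← 0°
rotate_crank_by(+54°): θ ← 0° +54° = 54°
rotate_crank_by(-75°): θ ← 54° -75° = -21°
rotate_crank_by(+81°): θ ← -21° +81° = 60°
rotate_crank_by(+65°): θ ← 60° +65° = 125°
rotate_crank_by(+32°): θ ← 125° +32° = 157°
rotate_crank_by(+29°): θ ← 157° +29° = 186°
rotate_crank_by(-70°): θ ← 186° -70° = 116°
rotate_crank_by(+73°): θ ← 116° +73° = 189°
crank pin P = (r cos θ, r sin θ) = (-50.372105, -7.978158)
h = r sin θ − e = -7.978158 − 17 = -24.978158
sin φ = h / L = -24.978158 / 82 = -0.30461168
φ = arcsin(-0.30461168) = -17.734803°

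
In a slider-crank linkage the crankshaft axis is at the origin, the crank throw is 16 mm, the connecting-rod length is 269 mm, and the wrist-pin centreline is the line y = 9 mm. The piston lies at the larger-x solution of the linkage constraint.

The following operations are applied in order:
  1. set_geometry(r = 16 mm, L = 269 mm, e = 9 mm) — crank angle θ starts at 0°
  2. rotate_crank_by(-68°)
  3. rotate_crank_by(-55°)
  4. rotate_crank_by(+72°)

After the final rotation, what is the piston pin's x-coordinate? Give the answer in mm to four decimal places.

278.2138

set_geometry: r = 16 mm, L = 269 mm, e = 9 mm; θ ← 0°
rotate_crank_by(-68°): θ ← 0° -68° = -68°
rotate_crank_by(-55°): θ ← -68° -55° = -123°
rotate_crank_by(+72°): θ ← -123° +72° = -51°
crank pin P = (r cos θ, r sin θ) = (10.069126, -12.434335)
h = r sin θ − e = -12.434335 − 9 = -21.434335
x = r cos θ + √(L² − h²) = 10.069126 + √(72361.0 − 459.4307) = 10.069126 + 268.144680 = 278.213806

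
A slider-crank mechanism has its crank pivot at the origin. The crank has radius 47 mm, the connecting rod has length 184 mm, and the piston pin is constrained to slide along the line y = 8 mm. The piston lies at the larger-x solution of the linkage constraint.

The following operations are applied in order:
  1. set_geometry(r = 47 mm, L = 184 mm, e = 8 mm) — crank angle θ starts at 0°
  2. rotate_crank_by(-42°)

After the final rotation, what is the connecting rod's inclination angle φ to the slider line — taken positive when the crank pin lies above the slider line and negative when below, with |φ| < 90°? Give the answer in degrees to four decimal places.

-12.3802

set_geometry: r = 47 mm, L = 184 mm, e = 8 mm; θ ← 0°
rotate_crank_by(-42°): θ ← 0° -42° = -42°
crank pin P = (r cos θ, r sin θ) = (34.927807, -31.449138)
h = r sin θ − e = -31.449138 − 8 = -39.449138
sin φ = h / L = -39.449138 / 184 = -0.21439749
φ = arcsin(-0.21439749) = -12.380182°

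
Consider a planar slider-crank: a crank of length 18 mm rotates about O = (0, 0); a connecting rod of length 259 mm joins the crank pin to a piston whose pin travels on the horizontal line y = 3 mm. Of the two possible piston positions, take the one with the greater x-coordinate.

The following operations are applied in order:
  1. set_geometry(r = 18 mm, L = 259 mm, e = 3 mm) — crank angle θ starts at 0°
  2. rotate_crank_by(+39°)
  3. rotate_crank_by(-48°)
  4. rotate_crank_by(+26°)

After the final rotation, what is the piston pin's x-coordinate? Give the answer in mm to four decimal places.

276.2036

set_geometry: r = 18 mm, L = 259 mm, e = 3 mm; θ ← 0°
rotate_crank_by(+39°): θ ← 0° +39° = 39°
rotate_crank_by(-48°): θ ← 39° -48° = -9°
rotate_crank_by(+26°): θ ← -9° +26° = 17°
crank pin P = (r cos θ, r sin θ) = (17.213486, 5.262691)
h = r sin θ − e = 5.262691 − 3 = 2.262691
x = r cos θ + √(L² − h²) = 17.213486 + √(67081.0 − 5.1198) = 17.213486 + 258.990116 = 276.203602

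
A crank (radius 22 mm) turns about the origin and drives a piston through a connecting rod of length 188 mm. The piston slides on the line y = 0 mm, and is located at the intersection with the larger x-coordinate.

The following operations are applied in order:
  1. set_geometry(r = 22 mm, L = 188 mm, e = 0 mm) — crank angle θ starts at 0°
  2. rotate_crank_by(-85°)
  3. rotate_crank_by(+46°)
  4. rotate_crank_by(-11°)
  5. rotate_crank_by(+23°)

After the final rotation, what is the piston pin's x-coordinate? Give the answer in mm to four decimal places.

207.3366

set_geometry: r = 22 mm, L = 188 mm, e = 0 mm; θ ← 0°
rotate_crank_by(-85°): θ ← 0° -85° = -85°
rotate_crank_by(+46°): θ ← -85° +46° = -39°
rotate_crank_by(-11°): θ ← -39° -11° = -50°
rotate_crank_by(+23°): θ ← -50° +23° = -27°
crank pin P = (r cos θ, r sin θ) = (19.602144, -9.987791)
h = r sin θ − e = -9.987791 − 0 = -9.987791
x = r cos θ + √(L² − h²) = 19.602144 + √(35344.0 − 99.7560) = 19.602144 + 187.734504 = 207.336648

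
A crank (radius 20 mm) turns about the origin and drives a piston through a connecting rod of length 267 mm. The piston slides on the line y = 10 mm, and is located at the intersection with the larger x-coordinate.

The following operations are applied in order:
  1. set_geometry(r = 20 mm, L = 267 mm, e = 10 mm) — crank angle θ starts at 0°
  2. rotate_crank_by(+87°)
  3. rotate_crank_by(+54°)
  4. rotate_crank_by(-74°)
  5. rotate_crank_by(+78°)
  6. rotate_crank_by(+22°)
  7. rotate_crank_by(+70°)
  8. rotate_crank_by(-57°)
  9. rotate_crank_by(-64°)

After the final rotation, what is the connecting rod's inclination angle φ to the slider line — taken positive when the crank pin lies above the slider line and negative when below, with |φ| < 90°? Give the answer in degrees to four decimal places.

set_geometry: r = 20 mm, L = 267 mm, e = 10 mm; θ ← 0°
rotate_crank_by(+87°): θ ← 0° +87° = 87°
rotate_crank_by(+54°): θ ← 87° +54° = 141°
rotate_crank_by(-74°): θ ← 141° -74° = 67°
rotate_crank_by(+78°): θ ← 67° +78° = 145°
rotate_crank_by(+22°): θ ← 145° +22° = 167°
rotate_crank_by(+70°): θ ← 167° +70° = 237°
rotate_crank_by(-57°): θ ← 237° -57° = 180°
rotate_crank_by(-64°): θ ← 180° -64° = 116°
crank pin P = (r cos θ, r sin θ) = (-8.767423, 17.975881)
h = r sin θ − e = 17.975881 − 10 = 7.975881
sin φ = h / L = 7.975881 / 267 = 0.02987221
φ = arcsin(0.02987221) = 1.711806°

1.7118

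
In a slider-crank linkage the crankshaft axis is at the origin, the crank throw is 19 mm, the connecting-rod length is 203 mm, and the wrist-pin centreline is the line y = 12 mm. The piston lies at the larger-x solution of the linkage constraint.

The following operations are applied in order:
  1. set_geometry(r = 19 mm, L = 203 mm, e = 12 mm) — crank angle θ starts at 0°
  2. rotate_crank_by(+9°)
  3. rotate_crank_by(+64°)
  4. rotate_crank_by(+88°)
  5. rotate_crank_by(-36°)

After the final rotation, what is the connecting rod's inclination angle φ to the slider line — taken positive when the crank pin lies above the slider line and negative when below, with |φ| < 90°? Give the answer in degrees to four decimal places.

set_geometry: r = 19 mm, L = 203 mm, e = 12 mm; θ ← 0°
rotate_crank_by(+9°): θ ← 0° +9° = 9°
rotate_crank_by(+64°): θ ← 9° +64° = 73°
rotate_crank_by(+88°): θ ← 73° +88° = 161°
rotate_crank_by(-36°): θ ← 161° -36° = 125°
crank pin P = (r cos θ, r sin θ) = (-10.897952, 15.563889)
h = r sin θ − e = 15.563889 − 12 = 3.563889
sin φ = h / L = 3.563889 / 203 = 0.01755610
φ = arcsin(0.01755610) = 1.005942°

1.0059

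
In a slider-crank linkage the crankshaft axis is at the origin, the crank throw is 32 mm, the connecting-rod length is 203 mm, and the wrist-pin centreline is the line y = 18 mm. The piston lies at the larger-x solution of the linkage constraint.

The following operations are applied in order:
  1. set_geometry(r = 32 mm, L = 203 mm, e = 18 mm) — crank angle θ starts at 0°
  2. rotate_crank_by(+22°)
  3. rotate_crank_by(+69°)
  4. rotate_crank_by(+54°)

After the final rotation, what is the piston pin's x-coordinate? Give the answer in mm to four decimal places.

set_geometry: r = 32 mm, L = 203 mm, e = 18 mm; θ ← 0°
rotate_crank_by(+22°): θ ← 0° +22° = 22°
rotate_crank_by(+69°): θ ← 22° +69° = 91°
rotate_crank_by(+54°): θ ← 91° +54° = 145°
crank pin P = (r cos θ, r sin θ) = (-26.212865, 18.354446)
h = r sin θ − e = 18.354446 − 18 = 0.354446
x = r cos θ + √(L² − h²) = -26.212865 + √(41209.0 − 0.1256) = -26.212865 + 202.999691 = 176.786825

176.7868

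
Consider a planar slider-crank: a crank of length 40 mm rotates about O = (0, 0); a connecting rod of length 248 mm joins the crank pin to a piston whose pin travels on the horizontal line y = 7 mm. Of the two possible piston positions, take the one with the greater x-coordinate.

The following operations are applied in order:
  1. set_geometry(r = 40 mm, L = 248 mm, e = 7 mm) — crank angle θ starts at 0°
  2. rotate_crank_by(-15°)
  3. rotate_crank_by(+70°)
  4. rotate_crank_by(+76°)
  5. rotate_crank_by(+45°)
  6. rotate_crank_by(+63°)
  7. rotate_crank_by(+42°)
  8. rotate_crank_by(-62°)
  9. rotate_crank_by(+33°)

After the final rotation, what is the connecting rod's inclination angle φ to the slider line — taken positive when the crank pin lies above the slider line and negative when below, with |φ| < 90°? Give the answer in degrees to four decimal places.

set_geometry: r = 40 mm, L = 248 mm, e = 7 mm; θ ← 0°
rotate_crank_by(-15°): θ ← 0° -15° = -15°
rotate_crank_by(+70°): θ ← -15° +70° = 55°
rotate_crank_by(+76°): θ ← 55° +76° = 131°
rotate_crank_by(+45°): θ ← 131° +45° = 176°
rotate_crank_by(+63°): θ ← 176° +63° = 239°
rotate_crank_by(+42°): θ ← 239° +42° = 281°
rotate_crank_by(-62°): θ ← 281° -62° = 219°
rotate_crank_by(+33°): θ ← 219° +33° = 252°
crank pin P = (r cos θ, r sin θ) = (-12.360680, -38.042261)
h = r sin θ − e = -38.042261 − 7 = -45.042261
sin φ = h / L = -45.042261 / 248 = -0.18162202
φ = arcsin(-0.18162202) = -10.464252°

-10.4643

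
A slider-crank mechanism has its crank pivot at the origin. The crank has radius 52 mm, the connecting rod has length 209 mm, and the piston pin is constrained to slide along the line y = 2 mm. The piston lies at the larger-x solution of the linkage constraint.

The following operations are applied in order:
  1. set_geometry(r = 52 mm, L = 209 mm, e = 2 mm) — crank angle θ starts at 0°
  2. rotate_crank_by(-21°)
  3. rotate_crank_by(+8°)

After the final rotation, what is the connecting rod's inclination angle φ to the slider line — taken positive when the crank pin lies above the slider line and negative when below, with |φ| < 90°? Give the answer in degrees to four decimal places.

-3.7577

set_geometry: r = 52 mm, L = 209 mm, e = 2 mm; θ ← 0°
rotate_crank_by(-21°): θ ← 0° -21° = -21°
rotate_crank_by(+8°): θ ← -21° +8° = -13°
crank pin P = (r cos θ, r sin θ) = (50.667243, -11.697455)
h = r sin θ − e = -11.697455 − 2 = -13.697455
sin φ = h / L = -13.697455 / 209 = -0.06553806
φ = arcsin(-0.06553806) = -3.757748°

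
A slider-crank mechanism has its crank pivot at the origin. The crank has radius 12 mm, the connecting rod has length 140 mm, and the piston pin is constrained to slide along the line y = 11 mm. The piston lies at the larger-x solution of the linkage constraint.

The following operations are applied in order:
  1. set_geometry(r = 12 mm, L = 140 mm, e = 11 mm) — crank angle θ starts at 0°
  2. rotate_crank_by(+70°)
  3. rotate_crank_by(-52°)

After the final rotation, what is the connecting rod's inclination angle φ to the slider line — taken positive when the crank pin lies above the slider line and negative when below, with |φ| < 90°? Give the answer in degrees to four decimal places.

set_geometry: r = 12 mm, L = 140 mm, e = 11 mm; θ ← 0°
rotate_crank_by(+70°): θ ← 0° +70° = 70°
rotate_crank_by(-52°): θ ← 70° -52° = 18°
crank pin P = (r cos θ, r sin θ) = (11.412678, 3.708204)
h = r sin θ − e = 3.708204 − 11 = -7.291796
sin φ = h / L = -7.291796 / 140 = -0.05208426
φ = arcsin(-0.05208426) = -2.985559°

-2.9856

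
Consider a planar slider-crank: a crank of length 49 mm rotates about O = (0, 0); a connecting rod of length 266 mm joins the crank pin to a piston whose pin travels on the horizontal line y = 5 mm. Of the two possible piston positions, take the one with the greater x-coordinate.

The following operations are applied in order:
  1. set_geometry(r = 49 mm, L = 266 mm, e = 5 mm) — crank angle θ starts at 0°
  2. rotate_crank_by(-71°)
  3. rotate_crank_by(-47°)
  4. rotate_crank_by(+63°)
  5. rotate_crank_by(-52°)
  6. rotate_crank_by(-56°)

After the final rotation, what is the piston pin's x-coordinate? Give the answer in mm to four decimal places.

set_geometry: r = 49 mm, L = 266 mm, e = 5 mm; θ ← 0°
rotate_crank_by(-71°): θ ← 0° -71° = -71°
rotate_crank_by(-47°): θ ← -71° -47° = -118°
rotate_crank_by(+63°): θ ← -118° +63° = -55°
rotate_crank_by(-52°): θ ← -55° -52° = -107°
rotate_crank_by(-56°): θ ← -107° -56° = -163°
crank pin P = (r cos θ, r sin θ) = (-46.858933, -14.326214)
h = r sin θ − e = -14.326214 − 5 = -19.326214
x = r cos θ + √(L² − h²) = -46.858933 + √(70756.0 − 373.5025) = -46.858933 + 265.296999 = 218.438066

218.4381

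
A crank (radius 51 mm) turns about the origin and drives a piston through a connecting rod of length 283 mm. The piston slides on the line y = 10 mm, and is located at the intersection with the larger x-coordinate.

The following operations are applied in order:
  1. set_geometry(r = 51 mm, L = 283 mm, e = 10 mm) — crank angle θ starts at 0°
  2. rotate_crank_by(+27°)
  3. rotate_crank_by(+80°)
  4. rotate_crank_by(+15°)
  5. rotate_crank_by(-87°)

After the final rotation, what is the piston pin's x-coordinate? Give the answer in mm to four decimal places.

324.1211

set_geometry: r = 51 mm, L = 283 mm, e = 10 mm; θ ← 0°
rotate_crank_by(+27°): θ ← 0° +27° = 27°
rotate_crank_by(+80°): θ ← 27° +80° = 107°
rotate_crank_by(+15°): θ ← 107° +15° = 122°
rotate_crank_by(-87°): θ ← 122° -87° = 35°
crank pin P = (r cos θ, r sin θ) = (41.776754, 29.252398)
h = r sin θ − e = 29.252398 − 10 = 19.252398
x = r cos θ + √(L² − h²) = 41.776754 + √(80089.0 − 370.6548) = 41.776754 + 282.344373 = 324.121128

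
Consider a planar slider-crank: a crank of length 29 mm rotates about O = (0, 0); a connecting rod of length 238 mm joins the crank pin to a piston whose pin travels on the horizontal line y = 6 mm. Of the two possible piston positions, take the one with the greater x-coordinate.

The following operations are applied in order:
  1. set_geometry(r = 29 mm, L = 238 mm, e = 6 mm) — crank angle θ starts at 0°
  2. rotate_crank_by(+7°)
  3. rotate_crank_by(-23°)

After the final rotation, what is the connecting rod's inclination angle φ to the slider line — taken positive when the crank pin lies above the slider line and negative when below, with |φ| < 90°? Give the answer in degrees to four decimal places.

set_geometry: r = 29 mm, L = 238 mm, e = 6 mm; θ ← 0°
rotate_crank_by(+7°): θ ← 0° +7° = 7°
rotate_crank_by(-23°): θ ← 7° -23° = -16°
crank pin P = (r cos θ, r sin θ) = (27.876589, -7.993483)
h = r sin θ − e = -7.993483 − 6 = -13.993483
sin φ = h / L = -13.993483 / 238 = -0.05879615
φ = arcsin(-0.05879615) = -3.370715°

-3.3707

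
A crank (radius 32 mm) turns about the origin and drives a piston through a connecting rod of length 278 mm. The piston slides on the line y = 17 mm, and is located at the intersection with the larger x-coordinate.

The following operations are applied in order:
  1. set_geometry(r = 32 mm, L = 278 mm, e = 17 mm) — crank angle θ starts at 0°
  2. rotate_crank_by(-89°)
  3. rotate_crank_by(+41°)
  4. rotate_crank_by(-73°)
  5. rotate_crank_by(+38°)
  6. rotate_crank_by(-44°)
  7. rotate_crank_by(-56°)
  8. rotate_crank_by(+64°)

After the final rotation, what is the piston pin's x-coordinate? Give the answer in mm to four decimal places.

258.8218

set_geometry: r = 32 mm, L = 278 mm, e = 17 mm; θ ← 0°
rotate_crank_by(-89°): θ ← 0° -89° = -89°
rotate_crank_by(+41°): θ ← -89° +41° = -48°
rotate_crank_by(-73°): θ ← -48° -73° = -121°
rotate_crank_by(+38°): θ ← -121° +38° = -83°
rotate_crank_by(-44°): θ ← -83° -44° = -127°
rotate_crank_by(-56°): θ ← -127° -56° = -183°
rotate_crank_by(+64°): θ ← -183° +64° = -119°
crank pin P = (r cos θ, r sin θ) = (-15.513908, -27.987831)
h = r sin θ − e = -27.987831 − 17 = -44.987831
x = r cos θ + √(L² − h²) = -15.513908 + √(77284.0 − 2023.9049) = -15.513908 + 274.335734 = 258.821826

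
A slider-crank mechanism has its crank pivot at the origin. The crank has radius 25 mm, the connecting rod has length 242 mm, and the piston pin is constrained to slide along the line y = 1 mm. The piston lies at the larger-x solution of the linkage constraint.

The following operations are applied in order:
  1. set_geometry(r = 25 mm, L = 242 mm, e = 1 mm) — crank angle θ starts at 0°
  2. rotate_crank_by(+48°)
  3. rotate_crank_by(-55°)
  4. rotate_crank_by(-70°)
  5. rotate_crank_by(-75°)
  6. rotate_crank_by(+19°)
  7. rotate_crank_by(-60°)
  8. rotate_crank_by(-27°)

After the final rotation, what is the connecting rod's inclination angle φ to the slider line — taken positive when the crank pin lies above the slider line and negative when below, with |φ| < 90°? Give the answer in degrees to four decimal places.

3.5702

set_geometry: r = 25 mm, L = 242 mm, e = 1 mm; θ ← 0°
rotate_crank_by(+48°): θ ← 0° +48° = 48°
rotate_crank_by(-55°): θ ← 48° -55° = -7°
rotate_crank_by(-70°): θ ← -7° -70° = -77°
rotate_crank_by(-75°): θ ← -77° -75° = -152°
rotate_crank_by(+19°): θ ← -152° +19° = -133°
rotate_crank_by(-60°): θ ← -133° -60° = -193°
rotate_crank_by(-27°): θ ← -193° -27° = -220°
crank pin P = (r cos θ, r sin θ) = (-19.151111, 16.069690)
h = r sin θ − e = 16.069690 − 1 = 15.069690
sin φ = h / L = 15.069690 / 242 = 0.06227145
φ = arcsin(0.06227145) = 3.570201°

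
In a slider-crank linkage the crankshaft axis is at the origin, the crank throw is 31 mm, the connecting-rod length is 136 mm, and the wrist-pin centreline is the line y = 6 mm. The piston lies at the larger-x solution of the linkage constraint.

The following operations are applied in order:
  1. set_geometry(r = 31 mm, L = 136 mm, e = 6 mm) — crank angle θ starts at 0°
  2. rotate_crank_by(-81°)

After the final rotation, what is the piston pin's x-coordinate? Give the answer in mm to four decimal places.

135.8269

set_geometry: r = 31 mm, L = 136 mm, e = 6 mm; θ ← 0°
rotate_crank_by(-81°): θ ← 0° -81° = -81°
crank pin P = (r cos θ, r sin θ) = (4.849468, -30.618339)
h = r sin θ − e = -30.618339 − 6 = -36.618339
x = r cos θ + √(L² − h²) = 4.849468 + √(18496.0 − 1340.9027) = 4.849468 + 130.977469 = 135.826937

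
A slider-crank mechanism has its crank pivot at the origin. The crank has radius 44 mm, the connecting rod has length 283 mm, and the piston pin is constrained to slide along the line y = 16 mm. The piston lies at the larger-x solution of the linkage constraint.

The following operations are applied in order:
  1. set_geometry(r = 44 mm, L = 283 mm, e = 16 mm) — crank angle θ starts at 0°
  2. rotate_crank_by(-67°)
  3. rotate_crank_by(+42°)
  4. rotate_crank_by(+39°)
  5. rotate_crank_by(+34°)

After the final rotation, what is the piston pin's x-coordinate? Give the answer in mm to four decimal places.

set_geometry: r = 44 mm, L = 283 mm, e = 16 mm; θ ← 0°
rotate_crank_by(-67°): θ ← 0° -67° = -67°
rotate_crank_by(+42°): θ ← -67° +42° = -25°
rotate_crank_by(+39°): θ ← -25° +39° = 14°
rotate_crank_by(+34°): θ ← 14° +34° = 48°
crank pin P = (r cos θ, r sin θ) = (29.441747, 32.698372)
h = r sin θ − e = 32.698372 − 16 = 16.698372
x = r cos θ + √(L² − h²) = 29.441747 + √(80089.0 − 278.8356) = 29.441747 + 282.506928 = 311.948675

311.9487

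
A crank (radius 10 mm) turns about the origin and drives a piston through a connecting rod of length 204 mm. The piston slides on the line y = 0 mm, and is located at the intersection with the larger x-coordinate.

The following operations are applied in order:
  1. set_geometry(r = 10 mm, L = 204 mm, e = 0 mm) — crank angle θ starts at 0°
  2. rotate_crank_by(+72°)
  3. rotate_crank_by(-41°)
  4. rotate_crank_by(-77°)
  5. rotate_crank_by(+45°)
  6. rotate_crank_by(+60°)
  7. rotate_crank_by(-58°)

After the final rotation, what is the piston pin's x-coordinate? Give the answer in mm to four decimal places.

213.9984

set_geometry: r = 10 mm, L = 204 mm, e = 0 mm; θ ← 0°
rotate_crank_by(+72°): θ ← 0° +72° = 72°
rotate_crank_by(-41°): θ ← 72° -41° = 31°
rotate_crank_by(-77°): θ ← 31° -77° = -46°
rotate_crank_by(+45°): θ ← -46° +45° = -1°
rotate_crank_by(+60°): θ ← -1° +60° = 59°
rotate_crank_by(-58°): θ ← 59° -58° = 1°
crank pin P = (r cos θ, r sin θ) = (9.998477, 0.174524)
h = r sin θ − e = 0.174524 − 0 = 0.174524
x = r cos θ + √(L² − h²) = 9.998477 + √(41616.0 − 0.0305) = 9.998477 + 203.999925 = 213.998402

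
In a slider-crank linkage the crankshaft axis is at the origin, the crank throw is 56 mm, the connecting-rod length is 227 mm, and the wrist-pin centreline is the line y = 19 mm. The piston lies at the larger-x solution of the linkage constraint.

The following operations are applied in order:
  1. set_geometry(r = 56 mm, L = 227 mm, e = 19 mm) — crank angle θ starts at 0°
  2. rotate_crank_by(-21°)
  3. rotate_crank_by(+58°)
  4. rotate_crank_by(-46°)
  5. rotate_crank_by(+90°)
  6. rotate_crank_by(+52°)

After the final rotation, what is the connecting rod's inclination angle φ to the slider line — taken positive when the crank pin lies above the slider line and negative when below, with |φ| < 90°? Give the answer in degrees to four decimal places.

5.5504

set_geometry: r = 56 mm, L = 227 mm, e = 19 mm; θ ← 0°
rotate_crank_by(-21°): θ ← 0° -21° = -21°
rotate_crank_by(+58°): θ ← -21° +58° = 37°
rotate_crank_by(-46°): θ ← 37° -46° = -9°
rotate_crank_by(+90°): θ ← -9° +90° = 81°
rotate_crank_by(+52°): θ ← 81° +52° = 133°
crank pin P = (r cos θ, r sin θ) = (-38.191908, 40.955807)
h = r sin θ − e = 40.955807 − 19 = 21.955807
sin φ = h / L = 21.955807 / 227 = 0.09672162
φ = arcsin(0.09672162) = 5.550418°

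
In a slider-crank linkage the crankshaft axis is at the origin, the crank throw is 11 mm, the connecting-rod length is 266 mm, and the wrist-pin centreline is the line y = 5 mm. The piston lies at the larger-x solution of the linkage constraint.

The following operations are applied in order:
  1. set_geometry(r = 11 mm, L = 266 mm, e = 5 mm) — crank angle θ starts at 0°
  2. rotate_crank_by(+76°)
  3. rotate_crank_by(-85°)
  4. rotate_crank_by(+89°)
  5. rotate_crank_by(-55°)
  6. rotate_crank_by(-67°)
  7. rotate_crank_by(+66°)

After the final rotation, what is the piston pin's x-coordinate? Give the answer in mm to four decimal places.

276.0485

set_geometry: r = 11 mm, L = 266 mm, e = 5 mm; θ ← 0°
rotate_crank_by(+76°): θ ← 0° +76° = 76°
rotate_crank_by(-85°): θ ← 76° -85° = -9°
rotate_crank_by(+89°): θ ← -9° +89° = 80°
rotate_crank_by(-55°): θ ← 80° -55° = 25°
rotate_crank_by(-67°): θ ← 25° -67° = -42°
rotate_crank_by(+66°): θ ← -42° +66° = 24°
crank pin P = (r cos θ, r sin θ) = (10.049000, 4.474103)
h = r sin θ − e = 4.474103 − 5 = -0.525897
x = r cos θ + √(L² − h²) = 10.049000 + √(70756.0 − 0.2766) = 10.049000 + 265.999480 = 276.048480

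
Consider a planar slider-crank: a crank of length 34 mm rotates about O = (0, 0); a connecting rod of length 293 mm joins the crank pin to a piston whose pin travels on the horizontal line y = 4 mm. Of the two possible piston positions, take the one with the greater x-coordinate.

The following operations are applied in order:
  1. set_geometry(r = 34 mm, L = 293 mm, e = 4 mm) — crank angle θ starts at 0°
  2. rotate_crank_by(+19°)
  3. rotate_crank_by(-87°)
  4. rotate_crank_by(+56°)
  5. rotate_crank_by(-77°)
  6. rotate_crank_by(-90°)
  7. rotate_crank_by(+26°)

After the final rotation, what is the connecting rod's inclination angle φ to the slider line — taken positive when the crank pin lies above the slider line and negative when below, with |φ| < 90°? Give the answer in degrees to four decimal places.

-3.8034

set_geometry: r = 34 mm, L = 293 mm, e = 4 mm; θ ← 0°
rotate_crank_by(+19°): θ ← 0° +19° = 19°
rotate_crank_by(-87°): θ ← 19° -87° = -68°
rotate_crank_by(+56°): θ ← -68° +56° = -12°
rotate_crank_by(-77°): θ ← -12° -77° = -89°
rotate_crank_by(-90°): θ ← -89° -90° = -179°
rotate_crank_by(+26°): θ ← -179° +26° = -153°
crank pin P = (r cos θ, r sin θ) = (-30.294222, -15.435677)
h = r sin θ − e = -15.435677 − 4 = -19.435677
sin φ = h / L = -19.435677 / 293 = -0.06633337
φ = arcsin(-0.06633337) = -3.803415°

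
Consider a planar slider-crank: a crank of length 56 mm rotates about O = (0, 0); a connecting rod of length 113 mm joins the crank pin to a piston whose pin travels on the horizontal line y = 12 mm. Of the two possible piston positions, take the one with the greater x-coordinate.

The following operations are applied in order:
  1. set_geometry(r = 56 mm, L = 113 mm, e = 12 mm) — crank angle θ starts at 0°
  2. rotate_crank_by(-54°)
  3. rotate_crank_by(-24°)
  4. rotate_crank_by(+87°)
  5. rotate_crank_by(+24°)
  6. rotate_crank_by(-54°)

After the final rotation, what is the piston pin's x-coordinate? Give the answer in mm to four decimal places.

set_geometry: r = 56 mm, L = 113 mm, e = 12 mm; θ ← 0°
rotate_crank_by(-54°): θ ← 0° -54° = -54°
rotate_crank_by(-24°): θ ← -54° -24° = -78°
rotate_crank_by(+87°): θ ← -78° +87° = 9°
rotate_crank_by(+24°): θ ← 9° +24° = 33°
rotate_crank_by(-54°): θ ← 33° -54° = -21°
crank pin P = (r cos θ, r sin θ) = (52.280504, -20.068605)
h = r sin θ − e = -20.068605 − 12 = -32.068605
x = r cos θ + √(L² − h²) = 52.280504 + √(12769.0 − 1028.3954) = 52.280504 + 108.354070 = 160.634574

160.6346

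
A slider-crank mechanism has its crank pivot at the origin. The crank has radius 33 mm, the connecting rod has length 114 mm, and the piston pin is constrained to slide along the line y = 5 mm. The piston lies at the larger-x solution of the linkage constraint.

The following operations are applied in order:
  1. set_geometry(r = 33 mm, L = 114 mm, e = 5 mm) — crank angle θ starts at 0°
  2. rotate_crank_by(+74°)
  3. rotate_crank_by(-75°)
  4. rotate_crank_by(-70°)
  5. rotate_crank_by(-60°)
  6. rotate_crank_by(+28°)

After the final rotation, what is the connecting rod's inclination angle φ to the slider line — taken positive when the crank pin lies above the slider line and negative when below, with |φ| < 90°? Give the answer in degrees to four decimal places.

-19.0210

set_geometry: r = 33 mm, L = 114 mm, e = 5 mm; θ ← 0°
rotate_crank_by(+74°): θ ← 0° +74° = 74°
rotate_crank_by(-75°): θ ← 74° -75° = -1°
rotate_crank_by(-70°): θ ← -1° -70° = -71°
rotate_crank_by(-60°): θ ← -71° -60° = -131°
rotate_crank_by(+28°): θ ← -131° +28° = -103°
crank pin P = (r cos θ, r sin θ) = (-7.423385, -32.154212)
h = r sin θ − e = -32.154212 − 5 = -37.154212
sin φ = h / L = -37.154212 / 114 = -0.32591414
φ = arcsin(-0.32591414) = -19.020967°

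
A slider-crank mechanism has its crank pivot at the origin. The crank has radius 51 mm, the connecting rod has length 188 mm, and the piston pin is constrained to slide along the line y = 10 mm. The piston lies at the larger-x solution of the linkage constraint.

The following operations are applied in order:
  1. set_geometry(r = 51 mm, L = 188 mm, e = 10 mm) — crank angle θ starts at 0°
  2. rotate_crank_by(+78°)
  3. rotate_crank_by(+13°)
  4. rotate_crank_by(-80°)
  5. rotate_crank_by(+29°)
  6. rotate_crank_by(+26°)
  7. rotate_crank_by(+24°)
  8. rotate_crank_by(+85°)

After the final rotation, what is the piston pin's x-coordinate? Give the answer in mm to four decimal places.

137.1120

set_geometry: r = 51 mm, L = 188 mm, e = 10 mm; θ ← 0°
rotate_crank_by(+78°): θ ← 0° +78° = 78°
rotate_crank_by(+13°): θ ← 78° +13° = 91°
rotate_crank_by(-80°): θ ← 91° -80° = 11°
rotate_crank_by(+29°): θ ← 11° +29° = 40°
rotate_crank_by(+26°): θ ← 40° +26° = 66°
rotate_crank_by(+24°): θ ← 66° +24° = 90°
rotate_crank_by(+85°): θ ← 90° +85° = 175°
crank pin P = (r cos θ, r sin θ) = (-50.805930, 4.444943)
h = r sin θ − e = 4.444943 − 10 = -5.555057
x = r cos θ + √(L² − h²) = -50.805930 + √(35344.0 − 30.8587) = -50.805930 + 187.917911 = 137.111982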